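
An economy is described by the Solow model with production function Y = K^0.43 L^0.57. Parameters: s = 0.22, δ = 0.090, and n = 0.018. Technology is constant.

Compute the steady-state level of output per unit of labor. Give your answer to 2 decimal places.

Steady state requires s·f(k) = (n + δ)·k, i.e. s·k^α = (n + δ)·k.
Rearranging, k^(1−α) = s / (n + δ).
k^0.57 = 0.22 / (0.018 + 0.090) = 0.22 / 0.108 = 2.0370
k* = 2.0370^(1/0.57) ≈ 3.4841
y* = (k*)^α = 3.4841^0.43 ≈ 1.7104

y* = 1.71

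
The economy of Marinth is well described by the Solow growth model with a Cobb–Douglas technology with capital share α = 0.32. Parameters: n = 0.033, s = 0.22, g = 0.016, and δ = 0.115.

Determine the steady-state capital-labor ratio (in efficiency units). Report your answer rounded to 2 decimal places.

k* = 1.54

At the steady state, Δk = 0, so s·k^α = (n + g + δ)·k.
Rearranging, k^(1−α) = s / (n + g + δ).
k^0.68 = 0.22 / (0.033 + 0.016 + 0.115) = 0.22 / 0.164 = 1.3415
k* = 1.3415^(1/0.68) ≈ 1.5404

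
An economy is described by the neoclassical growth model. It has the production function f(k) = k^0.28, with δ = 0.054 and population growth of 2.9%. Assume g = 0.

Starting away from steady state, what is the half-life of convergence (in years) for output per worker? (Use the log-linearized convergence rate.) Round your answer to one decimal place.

t_½ ≈ 11.6 years

Near the steady state the convergence rate is λ = (1 − α)(n + δ).
λ = (1 − 0.28) × 0.083 = 0.72 × 0.083 = 0.05976
Half-life = ln 2 / λ = 0.6931 / 0.05976 ≈ 11.60 years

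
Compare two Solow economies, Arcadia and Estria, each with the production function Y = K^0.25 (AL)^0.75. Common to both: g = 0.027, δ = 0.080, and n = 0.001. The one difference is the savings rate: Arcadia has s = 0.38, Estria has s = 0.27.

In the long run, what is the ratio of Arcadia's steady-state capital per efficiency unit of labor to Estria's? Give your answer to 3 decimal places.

Steady-state k* = [s/(n + g + δ)]^(1/(1−α)), so the ratio is [ (s_A/(n + g + δ)_A) / (s_E/(n + g + δ)_E) ]^1.3333.
s_A/(n + g + δ)_A = 0.38/0.108 = 3.5185; s_E/(n + g + δ)_E = 0.27/0.108 = 2.5000.
Ratio = (3.5185/2.5000)^1.3333 = 1.4074^1.3333 ≈ 1.5772

ratio ≈ 1.577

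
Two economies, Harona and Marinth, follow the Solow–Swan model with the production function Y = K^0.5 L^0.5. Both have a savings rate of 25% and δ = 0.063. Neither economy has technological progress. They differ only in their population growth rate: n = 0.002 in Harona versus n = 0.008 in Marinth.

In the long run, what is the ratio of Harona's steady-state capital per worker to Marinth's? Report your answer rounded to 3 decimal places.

Steady-state k* = [s/(n + δ)]^(1/(1−α)), so the ratio is [ (s_H/(n + δ)_H) / (s_M/(n + δ)_M) ]^2.
s_H/(n + δ)_H = 0.25/0.065 = 3.8462; s_M/(n + δ)_M = 0.25/0.071 = 3.5211.
Ratio = (3.8462/3.5211)^2 = 1.0923^2 ≈ 1.1931

k*_H / k*_M ≈ 1.193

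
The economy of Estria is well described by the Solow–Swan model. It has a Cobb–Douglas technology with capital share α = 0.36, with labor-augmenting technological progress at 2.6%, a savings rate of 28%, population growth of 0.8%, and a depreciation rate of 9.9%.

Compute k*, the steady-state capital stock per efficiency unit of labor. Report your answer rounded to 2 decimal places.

k* = 3.20

Steady state requires s·f(k) = (n + g + δ)·k, i.e. s·k^α = (n + g + δ)·k.
Dividing both sides by k: k^(1−α) = s / (n + g + δ).
k^0.64 = 0.28 / (0.008 + 0.026 + 0.099) = 0.28 / 0.133 = 2.1053
k* = 2.1053^(1/0.64) ≈ 3.2002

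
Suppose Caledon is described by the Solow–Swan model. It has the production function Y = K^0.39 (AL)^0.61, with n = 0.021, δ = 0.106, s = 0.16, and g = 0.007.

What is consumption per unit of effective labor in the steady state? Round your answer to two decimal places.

In steady state, investment equals break-even investment: s·k^α = (n + g + δ)·k.
Dividing both sides by k: k^(1−α) = s / (n + g + δ).
k^0.61 = 0.16 / (0.021 + 0.007 + 0.106) = 0.16 / 0.134 = 1.1940
k* = 1.1940^(1/0.61) ≈ 1.3373
y* = (k*)^α = 1.3373^0.39 ≈ 1.1200
c* = (1 − s)·y* = (1 − 0.16) × 1.1200 ≈ 0.9408

c* ≈ 0.94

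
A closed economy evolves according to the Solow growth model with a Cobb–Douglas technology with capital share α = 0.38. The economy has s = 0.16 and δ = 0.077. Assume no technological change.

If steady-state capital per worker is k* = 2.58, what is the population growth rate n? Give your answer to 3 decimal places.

At the steady state, Δk = 0, so s·k^α = (n + δ)·k.
So s / (n + δ) = (k*)^(1−α) = 2.58^0.62 = 1.7997.
Therefore n + δ = s / 1.7997 = 0.16 / 1.7997 = 0.0889, so n = 0.0889 − 0.077 = 0.0119.

n ≈ 0.012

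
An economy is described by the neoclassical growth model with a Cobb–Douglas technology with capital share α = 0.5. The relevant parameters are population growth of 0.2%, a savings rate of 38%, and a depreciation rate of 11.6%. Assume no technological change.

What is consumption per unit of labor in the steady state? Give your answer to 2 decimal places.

c* ≈ 2.00

At the steady state, Δk = 0, so s·k^α = (n + δ)·k.
Dividing both sides by k: k^(1−α) = s / (n + δ).
k^0.5 = 0.38 / (0.002 + 0.116) = 0.38 / 0.118 = 3.2203
k* = 3.2203^(1/0.5) ≈ 10.3703
y* = (k*)^α = 10.3703^0.5 ≈ 3.2203
c* = (1 − s)·y* = (1 − 0.38) × 3.2203 ≈ 1.9966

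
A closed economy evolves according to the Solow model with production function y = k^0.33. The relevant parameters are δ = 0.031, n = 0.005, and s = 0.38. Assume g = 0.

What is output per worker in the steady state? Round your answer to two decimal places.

y* = 3.19

At the steady state, Δk = 0, so s·k^α = (n + δ)·k.
Dividing both sides by k: k^(1−α) = s / (n + δ).
k^0.67 = 0.38 / (0.005 + 0.031) = 0.38 / 0.036 = 10.5556
k* = 10.5556^(1/0.67) ≈ 33.6966
y* = (k*)^α = 33.6966^0.33 ≈ 3.1923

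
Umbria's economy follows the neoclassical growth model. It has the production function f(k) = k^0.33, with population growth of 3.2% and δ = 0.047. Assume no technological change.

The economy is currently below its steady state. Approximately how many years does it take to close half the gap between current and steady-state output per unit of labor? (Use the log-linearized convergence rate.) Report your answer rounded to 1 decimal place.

Near the steady state the convergence rate is λ = (1 − α)(n + δ).
λ = (1 − 0.33) × 0.079 = 0.67 × 0.079 = 0.05293
Half-life = ln 2 / λ = 0.6931 / 0.05293 ≈ 13.09 years

about 13.1 years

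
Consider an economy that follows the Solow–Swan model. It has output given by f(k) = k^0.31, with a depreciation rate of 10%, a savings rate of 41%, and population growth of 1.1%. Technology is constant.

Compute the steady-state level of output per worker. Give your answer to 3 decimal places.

y* = 1.799

At the steady state, Δk = 0, so s·k^α = (n + δ)·k.
Dividing both sides by k: k^(1−α) = s / (n + δ).
k^0.69 = 0.41 / (0.011 + 0.100) = 0.41 / 0.111 = 3.6937
k* = 3.6937^(1/0.69) ≈ 6.6437
y* = (k*)^α = 6.6437^0.31 ≈ 1.7987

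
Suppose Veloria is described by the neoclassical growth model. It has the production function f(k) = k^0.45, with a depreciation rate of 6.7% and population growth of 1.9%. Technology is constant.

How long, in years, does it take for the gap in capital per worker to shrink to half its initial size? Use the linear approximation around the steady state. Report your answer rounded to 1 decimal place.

half-life ≈ 14.7 years

Near the steady state the convergence rate is λ = (1 − α)(n + δ).
λ = (1 − 0.45) × 0.086 = 0.55 × 0.086 = 0.0473
Half-life = ln 2 / λ = 0.6931 / 0.0473 ≈ 14.65 years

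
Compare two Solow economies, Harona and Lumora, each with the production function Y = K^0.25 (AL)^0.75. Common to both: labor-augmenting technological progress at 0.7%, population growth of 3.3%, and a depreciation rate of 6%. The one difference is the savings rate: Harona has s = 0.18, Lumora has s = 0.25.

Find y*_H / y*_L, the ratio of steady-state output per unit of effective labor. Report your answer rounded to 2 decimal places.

ratio ≈ 0.90

Steady-state y* = [s/(n + g + δ)]^(α/(1−α)), so the ratio is [ (s_H/(n + g + δ)_H) / (s_L/(n + g + δ)_L) ]^0.3333.
s_H/(n + g + δ)_H = 0.18/0.100 = 1.8000; s_L/(n + g + δ)_L = 0.25/0.100 = 2.5000.
Ratio = (1.8000/2.5000)^0.3333 = 0.7200^0.3333 ≈ 0.8963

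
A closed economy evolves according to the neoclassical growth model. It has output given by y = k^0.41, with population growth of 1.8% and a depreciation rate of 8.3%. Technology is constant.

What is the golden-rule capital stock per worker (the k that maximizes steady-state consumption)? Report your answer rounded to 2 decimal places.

k_gold ≈ 10.75

The golden rule sets f'(k) = n + δ, i.e. α·k^(α−1) = n + δ.
So k^(1−α) = α / (n + δ) = 0.41 / 0.101 = 4.0594.
k_gold = 4.0594^(1/0.59) ≈ 10.7471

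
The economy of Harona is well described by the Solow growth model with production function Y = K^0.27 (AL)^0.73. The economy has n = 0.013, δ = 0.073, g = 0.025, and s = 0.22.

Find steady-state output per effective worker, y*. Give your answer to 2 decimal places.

y* = 1.29

At the steady state, Δk = 0, so s·k^α = (n + g + δ)·k.
Dividing both sides by k: k^(1−α) = s / (n + g + δ).
k^0.73 = 0.22 / (0.013 + 0.025 + 0.073) = 0.22 / 0.111 = 1.9820
k* = 1.9820^(1/0.73) ≈ 2.5527
y* = (k*)^α = 2.5527^0.27 ≈ 1.2879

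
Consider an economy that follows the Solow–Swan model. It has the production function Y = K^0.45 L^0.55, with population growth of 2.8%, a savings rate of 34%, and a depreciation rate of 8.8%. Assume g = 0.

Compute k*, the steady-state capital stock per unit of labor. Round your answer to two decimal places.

Steady state requires s·f(k) = (n + δ)·k, i.e. s·k^α = (n + δ)·k.
Rearranging, k^(1−α) = s / (n + δ).
k^0.55 = 0.34 / (0.028 + 0.088) = 0.34 / 0.116 = 2.9310
k* = 2.9310^(1/0.55) ≈ 7.0651

k* ≈ 7.07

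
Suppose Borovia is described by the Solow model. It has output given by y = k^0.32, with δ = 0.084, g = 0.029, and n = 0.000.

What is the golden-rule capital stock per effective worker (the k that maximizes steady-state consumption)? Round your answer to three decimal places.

The golden rule sets f'(k) = n + g + δ, i.e. α·k^(α−1) = n + g + δ.
So k^(1−α) = α / (n + g + δ) = 0.32 / 0.113 = 2.8319.
k_gold = 2.8319^(1/0.68) ≈ 4.6219

k_gold ≈ 4.622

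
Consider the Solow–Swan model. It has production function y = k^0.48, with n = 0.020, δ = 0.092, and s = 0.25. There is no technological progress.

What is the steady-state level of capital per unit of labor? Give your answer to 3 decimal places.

k* ≈ 4.684

In steady state, investment equals break-even investment: s·k^α = (n + δ)·k.
Dividing both sides by k: k^(1−α) = s / (n + δ).
k^0.52 = 0.25 / (0.020 + 0.092) = 0.25 / 0.112 = 2.2321
k* = 2.2321^(1/0.52) ≈ 4.6839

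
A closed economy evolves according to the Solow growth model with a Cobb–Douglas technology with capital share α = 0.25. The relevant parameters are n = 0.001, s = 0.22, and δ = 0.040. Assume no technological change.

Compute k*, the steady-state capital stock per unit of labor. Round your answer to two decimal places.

k* ≈ 9.39

Steady state requires s·f(k) = (n + δ)·k, i.e. s·k^α = (n + δ)·k.
Dividing both sides by k: k^(1−α) = s / (n + δ).
k^0.75 = 0.22 / (0.001 + 0.040) = 0.22 / 0.041 = 5.3659
k* = 5.3659^(1/0.75) ≈ 9.3941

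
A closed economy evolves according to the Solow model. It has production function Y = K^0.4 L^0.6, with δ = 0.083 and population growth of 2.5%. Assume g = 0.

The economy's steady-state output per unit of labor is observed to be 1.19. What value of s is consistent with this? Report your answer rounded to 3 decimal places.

s ≈ 0.140

At the steady state, Δk = 0, so s·k^α = (n + δ)·k.
Since y* = [s/(n + δ)]^(α/(1−α)), we have s/(n + δ) = (y*)^((1−α)/α) = 1.19^1.5 = 1.2981.
Therefore s = 1.2981 × (n + δ) = 1.2981 × 0.108 = 0.1402.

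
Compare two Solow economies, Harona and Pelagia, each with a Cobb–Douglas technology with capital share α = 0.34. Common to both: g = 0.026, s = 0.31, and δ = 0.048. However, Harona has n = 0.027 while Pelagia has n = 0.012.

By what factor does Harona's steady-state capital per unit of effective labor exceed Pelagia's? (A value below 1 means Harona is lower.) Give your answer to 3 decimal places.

Steady-state k* = [s/(n + g + δ)]^(1/(1−α)), so the ratio is [ (s_H/(n + g + δ)_H) / (s_P/(n + g + δ)_P) ]^1.5152.
s_H/(n + g + δ)_H = 0.31/0.101 = 3.0693; s_P/(n + g + δ)_P = 0.31/0.086 = 3.6047.
Ratio = (3.0693/3.6047)^1.5152 = 0.8515^1.5152 ≈ 0.7838

ratio ≈ 0.784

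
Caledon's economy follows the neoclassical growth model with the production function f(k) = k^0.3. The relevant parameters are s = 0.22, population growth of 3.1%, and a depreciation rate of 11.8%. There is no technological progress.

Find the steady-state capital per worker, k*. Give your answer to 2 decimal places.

At the steady state, Δk = 0, so s·k^α = (n + δ)·k.
Rearranging, k^(1−α) = s / (n + δ).
k^0.7 = 0.22 / (0.031 + 0.118) = 0.22 / 0.149 = 1.4765
k* = 1.4765^(1/0.7) ≈ 1.7449

k* = 1.74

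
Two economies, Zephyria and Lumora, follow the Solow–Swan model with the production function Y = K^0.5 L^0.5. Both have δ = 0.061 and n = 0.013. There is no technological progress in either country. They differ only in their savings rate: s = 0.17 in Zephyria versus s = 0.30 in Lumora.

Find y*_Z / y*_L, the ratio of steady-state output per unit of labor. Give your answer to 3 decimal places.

y*_Z / y*_L ≈ 0.567

Steady-state y* = [s/(n + δ)]^(α/(1−α)), so the ratio is [ (s_Z/(n + δ)_Z) / (s_L/(n + δ)_L) ]^1.
s_Z/(n + δ)_Z = 0.17/0.074 = 2.2973; s_L/(n + δ)_L = 0.30/0.074 = 4.0541.
Ratio = (2.2973/4.0541)^1 = 0.5667^1 ≈ 0.5667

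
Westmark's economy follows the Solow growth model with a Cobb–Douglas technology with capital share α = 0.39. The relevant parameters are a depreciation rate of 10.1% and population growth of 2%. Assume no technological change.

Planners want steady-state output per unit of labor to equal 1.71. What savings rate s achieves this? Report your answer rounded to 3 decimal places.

s ≈ 0.280

Steady state requires s·f(k) = (n + δ)·k, i.e. s·k^α = (n + δ)·k.
Since y* = [s/(n + δ)]^(α/(1−α)), we have s/(n + δ) = (y*)^((1−α)/α) = 1.71^1.5641 = 2.3144.
Therefore s = 2.3144 × (n + δ) = 2.3144 × 0.121 = 0.2800.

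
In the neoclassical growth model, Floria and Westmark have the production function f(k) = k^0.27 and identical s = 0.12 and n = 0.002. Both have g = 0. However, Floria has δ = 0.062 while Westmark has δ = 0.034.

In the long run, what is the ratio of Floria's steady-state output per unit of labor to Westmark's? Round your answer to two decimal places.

y*_F / y*_W ≈ 0.81

Steady-state y* = [s/(n + δ)]^(α/(1−α)), so the ratio is [ (s_F/(n + δ)_F) / (s_W/(n + δ)_W) ]^0.3699.
s_F/(n + δ)_F = 0.12/0.064 = 1.8750; s_W/(n + δ)_W = 0.12/0.036 = 3.3333.
Ratio = (1.8750/3.3333)^0.3699 = 0.5625^0.3699 ≈ 0.8083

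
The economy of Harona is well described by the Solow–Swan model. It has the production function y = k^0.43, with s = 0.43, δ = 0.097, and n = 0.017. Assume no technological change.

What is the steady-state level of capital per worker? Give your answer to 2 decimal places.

Steady state requires s·f(k) = (n + δ)·k, i.e. s·k^α = (n + δ)·k.
Rearranging, k^(1−α) = s / (n + δ).
k^0.57 = 0.43 / (0.017 + 0.097) = 0.43 / 0.114 = 3.7719
k* = 3.7719^(1/0.57) ≈ 10.2685

k* ≈ 10.27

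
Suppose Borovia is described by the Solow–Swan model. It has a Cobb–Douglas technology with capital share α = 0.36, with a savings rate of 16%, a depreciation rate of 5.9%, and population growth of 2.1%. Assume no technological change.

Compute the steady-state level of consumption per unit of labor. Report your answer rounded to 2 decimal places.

c* = 1.24

Steady state requires s·f(k) = (n + δ)·k, i.e. s·k^α = (n + δ)·k.
Dividing both sides by k: k^(1−α) = s / (n + δ).
k^0.64 = 0.16 / (0.021 + 0.059) = 0.16 / 0.080 = 2.0000
k* = 2.0000^(1/0.64) ≈ 2.9537
y* = (k*)^α = 2.9537^0.36 ≈ 1.4768
c* = (1 − s)·y* = (1 − 0.16) × 1.4768 ≈ 1.2405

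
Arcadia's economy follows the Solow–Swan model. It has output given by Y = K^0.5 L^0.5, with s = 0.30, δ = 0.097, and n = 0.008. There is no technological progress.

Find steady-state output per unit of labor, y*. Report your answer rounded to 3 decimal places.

y* ≈ 2.857

In steady state, investment equals break-even investment: s·k^α = (n + δ)·k.
Rearranging, k^(1−α) = s / (n + δ).
k^0.5 = 0.30 / (0.008 + 0.097) = 0.30 / 0.105 = 2.8571
k* = 2.8571^(1/0.5) ≈ 8.1630
y* = (k*)^α = 8.1630^0.5 ≈ 2.8571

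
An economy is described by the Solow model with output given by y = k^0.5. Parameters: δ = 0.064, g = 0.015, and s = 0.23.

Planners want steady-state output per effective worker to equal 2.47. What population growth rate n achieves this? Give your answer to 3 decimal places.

In steady state, investment equals break-even investment: s·k^α = (n + g + δ)·k.
Since y* = [s/(n + g + δ)]^(α/(1−α)), we have s/(n + g + δ) = (y*)^((1−α)/α) = 2.47^1 = 2.4700.
Therefore n + g + δ = s / 2.4700 = 0.23 / 2.4700 = 0.0931, so n = 0.0931 − 0.079 = 0.0141.

n ≈ 0.014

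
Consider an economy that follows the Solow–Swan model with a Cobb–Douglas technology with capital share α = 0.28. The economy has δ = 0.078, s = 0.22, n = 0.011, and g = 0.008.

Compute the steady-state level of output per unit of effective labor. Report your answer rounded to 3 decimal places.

In steady state, investment equals break-even investment: s·k^α = (n + g + δ)·k.
Rearranging, k^(1−α) = s / (n + g + δ).
k^0.72 = 0.22 / (0.011 + 0.008 + 0.078) = 0.22 / 0.097 = 2.2680
k* = 2.2680^(1/0.72) ≈ 3.1185
y* = (k*)^α = 3.1185^0.28 ≈ 1.3750

y* = 1.375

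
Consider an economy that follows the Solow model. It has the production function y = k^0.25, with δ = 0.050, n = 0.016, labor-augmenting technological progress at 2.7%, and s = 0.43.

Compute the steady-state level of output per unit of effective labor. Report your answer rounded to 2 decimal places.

y* = 1.67

Steady state requires s·f(k) = (n + g + δ)·k, i.e. s·k^α = (n + g + δ)·k.
Dividing both sides by k: k^(1−α) = s / (n + g + δ).
k^0.75 = 0.43 / (0.016 + 0.027 + 0.050) = 0.43 / 0.093 = 4.6237
k* = 4.6237^(1/0.75) ≈ 7.7029
y* = (k*)^α = 7.7029^0.25 ≈ 1.6660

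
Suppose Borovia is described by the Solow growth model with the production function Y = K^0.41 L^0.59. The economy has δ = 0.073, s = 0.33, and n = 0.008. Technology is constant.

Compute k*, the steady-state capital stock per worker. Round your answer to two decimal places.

In steady state, investment equals break-even investment: s·k^α = (n + δ)·k.
Rearranging, k^(1−α) = s / (n + δ).
k^0.59 = 0.33 / (0.008 + 0.073) = 0.33 / 0.081 = 4.0741
k* = 4.0741^(1/0.59) ≈ 10.8131

k* ≈ 10.81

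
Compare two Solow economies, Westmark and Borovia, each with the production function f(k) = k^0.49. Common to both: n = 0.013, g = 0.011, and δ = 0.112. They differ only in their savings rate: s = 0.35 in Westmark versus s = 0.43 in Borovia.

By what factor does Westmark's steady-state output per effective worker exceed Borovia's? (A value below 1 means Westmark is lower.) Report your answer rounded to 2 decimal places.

y*_W / y*_B ≈ 0.82

Steady-state y* = [s/(n + g + δ)]^(α/(1−α)), so the ratio is [ (s_W/(n + g + δ)_W) / (s_B/(n + g + δ)_B) ]^0.9608.
s_W/(n + g + δ)_W = 0.35/0.136 = 2.5735; s_B/(n + g + δ)_B = 0.43/0.136 = 3.1618.
Ratio = (2.5735/3.1618)^0.9608 = 0.8139^0.9608 ≈ 0.8205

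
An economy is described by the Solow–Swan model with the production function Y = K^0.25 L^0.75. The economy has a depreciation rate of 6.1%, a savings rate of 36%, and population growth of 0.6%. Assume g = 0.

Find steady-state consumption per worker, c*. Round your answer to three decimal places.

c* = 1.121

At the steady state, Δk = 0, so s·k^α = (n + δ)·k.
Dividing both sides by k: k^(1−α) = s / (n + δ).
k^0.75 = 0.36 / (0.006 + 0.061) = 0.36 / 0.067 = 5.3731
k* = 5.3731^(1/0.75) ≈ 9.4109
y* = (k*)^α = 9.4109^0.25 ≈ 1.7515
c* = (1 − s)·y* = (1 − 0.36) × 1.7515 ≈ 1.1210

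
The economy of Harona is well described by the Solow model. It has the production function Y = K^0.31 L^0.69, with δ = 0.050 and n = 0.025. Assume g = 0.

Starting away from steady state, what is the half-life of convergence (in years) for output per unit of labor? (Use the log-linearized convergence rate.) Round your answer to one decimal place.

Near the steady state the convergence rate is λ = (1 − α)(n + δ).
λ = (1 − 0.31) × 0.075 = 0.69 × 0.075 = 0.05175
Half-life = ln 2 / λ = 0.6931 / 0.05175 ≈ 13.39 years

t_½ ≈ 13.4 years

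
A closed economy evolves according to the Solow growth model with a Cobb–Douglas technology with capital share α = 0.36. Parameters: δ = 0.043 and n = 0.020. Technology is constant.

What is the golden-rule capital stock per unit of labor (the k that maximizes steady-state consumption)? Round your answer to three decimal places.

k_gold ≈ 15.232

The golden rule sets f'(k) = n + δ, i.e. α·k^(α−1) = n + δ.
So k^(1−α) = α / (n + δ) = 0.36 / 0.063 = 5.7143.
k_gold = 5.7143^(1/0.64) ≈ 15.2319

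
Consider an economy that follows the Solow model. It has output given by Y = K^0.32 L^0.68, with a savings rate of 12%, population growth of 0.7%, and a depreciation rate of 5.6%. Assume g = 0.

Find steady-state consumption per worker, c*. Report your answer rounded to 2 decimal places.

At the steady state, Δk = 0, so s·k^α = (n + δ)·k.
Dividing both sides by k: k^(1−α) = s / (n + δ).
k^0.68 = 0.12 / (0.007 + 0.056) = 0.12 / 0.063 = 1.9048
k* = 1.9048^(1/0.68) ≈ 2.5795
y* = (k*)^α = 2.5795^0.32 ≈ 1.3542
c* = (1 − s)·y* = (1 − 0.12) × 1.3542 ≈ 1.1917

c* ≈ 1.19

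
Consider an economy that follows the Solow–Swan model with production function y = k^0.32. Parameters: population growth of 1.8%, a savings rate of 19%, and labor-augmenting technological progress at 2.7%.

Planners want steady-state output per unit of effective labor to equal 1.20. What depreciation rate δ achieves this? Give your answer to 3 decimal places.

Steady state requires s·f(k) = (n + g + δ)·k, i.e. s·k^α = (n + g + δ)·k.
Since y* = [s/(n + g + δ)]^(α/(1−α)), we have s/(n + g + δ) = (y*)^((1−α)/α) = 1.20^2.125 = 1.4732.
Therefore n + g + δ = s / 1.4732 = 0.19 / 1.4732 = 0.1290, so δ = 0.1290 − 0.045 = 0.0840.

δ ≈ 0.084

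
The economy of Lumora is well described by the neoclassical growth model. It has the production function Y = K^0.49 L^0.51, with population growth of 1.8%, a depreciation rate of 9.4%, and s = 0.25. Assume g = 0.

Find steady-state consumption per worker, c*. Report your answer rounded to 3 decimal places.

At the steady state, Δk = 0, so s·k^α = (n + δ)·k.
Rearranging, k^(1−α) = s / (n + δ).
k^0.51 = 0.25 / (0.018 + 0.094) = 0.25 / 0.112 = 2.2321
k* = 2.2321^(1/0.51) ≈ 4.8278
y* = (k*)^α = 4.8278^0.49 ≈ 2.1629
c* = (1 − s)·y* = (1 − 0.25) × 2.1629 ≈ 1.6222

c* = 1.622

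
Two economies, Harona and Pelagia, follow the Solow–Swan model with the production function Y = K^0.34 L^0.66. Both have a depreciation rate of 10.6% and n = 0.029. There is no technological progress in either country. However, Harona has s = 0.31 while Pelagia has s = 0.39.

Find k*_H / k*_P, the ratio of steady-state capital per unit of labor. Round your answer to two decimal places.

k*_H / k*_P ≈ 0.71

Steady-state k* = [s/(n + δ)]^(1/(1−α)), so the ratio is [ (s_H/(n + δ)_H) / (s_P/(n + δ)_P) ]^1.5152.
s_H/(n + δ)_H = 0.31/0.135 = 2.2963; s_P/(n + δ)_P = 0.39/0.135 = 2.8889.
Ratio = (2.2963/2.8889)^1.5152 = 0.7949^1.5152 ≈ 0.7062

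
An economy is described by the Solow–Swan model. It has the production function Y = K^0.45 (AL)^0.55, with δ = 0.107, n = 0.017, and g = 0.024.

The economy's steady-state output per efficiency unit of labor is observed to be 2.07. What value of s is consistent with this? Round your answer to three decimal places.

s ≈ 0.360

In steady state, investment equals break-even investment: s·k^α = (n + g + δ)·k.
Since y* = [s/(n + g + δ)]^(α/(1−α)), we have s/(n + g + δ) = (y*)^((1−α)/α) = 2.07^1.2222 = 2.4332.
Therefore s = 2.4332 × (n + g + δ) = 2.4332 × 0.148 = 0.3601.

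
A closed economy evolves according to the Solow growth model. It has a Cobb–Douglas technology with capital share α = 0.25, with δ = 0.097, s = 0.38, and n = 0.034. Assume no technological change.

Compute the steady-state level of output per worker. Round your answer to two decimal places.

In steady state, investment equals break-even investment: s·k^α = (n + δ)·k.
Rearranging, k^(1−α) = s / (n + δ).
k^0.75 = 0.38 / (0.034 + 0.097) = 0.38 / 0.131 = 2.9008
k* = 2.9008^(1/0.75) ≈ 4.1370
y* = (k*)^α = 4.1370^0.25 ≈ 1.4262

y* ≈ 1.43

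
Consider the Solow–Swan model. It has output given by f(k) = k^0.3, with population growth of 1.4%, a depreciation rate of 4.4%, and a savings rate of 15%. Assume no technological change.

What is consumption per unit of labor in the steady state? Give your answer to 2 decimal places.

Steady state requires s·f(k) = (n + δ)·k, i.e. s·k^α = (n + δ)·k.
Dividing both sides by k: k^(1−α) = s / (n + δ).
k^0.7 = 0.15 / (0.014 + 0.044) = 0.15 / 0.058 = 2.5862
k* = 2.5862^(1/0.7) ≈ 3.8861
y* = (k*)^α = 3.8861^0.3 ≈ 1.5026
c* = (1 − s)·y* = (1 − 0.15) × 1.5026 ≈ 1.2772

c* = 1.28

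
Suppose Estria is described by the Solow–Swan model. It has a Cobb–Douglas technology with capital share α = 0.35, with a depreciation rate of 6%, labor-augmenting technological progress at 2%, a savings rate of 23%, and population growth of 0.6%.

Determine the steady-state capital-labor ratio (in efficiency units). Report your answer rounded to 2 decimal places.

In steady state, investment equals break-even investment: s·k^α = (n + g + δ)·k.
Dividing both sides by k: k^(1−α) = s / (n + g + δ).
k^0.65 = 0.23 / (0.006 + 0.020 + 0.060) = 0.23 / 0.086 = 2.6744
k* = 2.6744^(1/0.65) ≈ 4.5423

k* ≈ 4.54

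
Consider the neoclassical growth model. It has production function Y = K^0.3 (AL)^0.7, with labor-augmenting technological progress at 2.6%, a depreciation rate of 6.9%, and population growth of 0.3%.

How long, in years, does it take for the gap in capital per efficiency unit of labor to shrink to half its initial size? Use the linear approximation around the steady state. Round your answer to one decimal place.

half-life ≈ 10.1 years

Near the steady state the convergence rate is λ = (1 − α)(n + g + δ).
λ = (1 − 0.3) × 0.098 = 0.7 × 0.098 = 0.0686
Half-life = ln 2 / λ = 0.6931 / 0.0686 ≈ 10.10 years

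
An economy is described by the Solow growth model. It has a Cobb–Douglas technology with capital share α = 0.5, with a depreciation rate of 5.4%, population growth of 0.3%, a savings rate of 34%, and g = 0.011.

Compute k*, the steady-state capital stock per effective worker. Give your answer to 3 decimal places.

k* ≈ 25.000

At the steady state, Δk = 0, so s·k^α = (n + g + δ)·k.
Dividing both sides by k: k^(1−α) = s / (n + g + δ).
k^0.5 = 0.34 / (0.003 + 0.011 + 0.054) = 0.34 / 0.068 = 5.0000
k* = 5.0000^(1/0.5) ≈ 25.0000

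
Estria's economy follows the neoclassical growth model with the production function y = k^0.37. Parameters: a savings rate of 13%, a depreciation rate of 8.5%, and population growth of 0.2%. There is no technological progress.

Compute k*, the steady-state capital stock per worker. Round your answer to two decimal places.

At the steady state, Δk = 0, so s·k^α = (n + δ)·k.
Rearranging, k^(1−α) = s / (n + δ).
k^0.63 = 0.13 / (0.002 + 0.085) = 0.13 / 0.087 = 1.4943
k* = 1.4943^(1/0.63) ≈ 1.8918

k* = 1.89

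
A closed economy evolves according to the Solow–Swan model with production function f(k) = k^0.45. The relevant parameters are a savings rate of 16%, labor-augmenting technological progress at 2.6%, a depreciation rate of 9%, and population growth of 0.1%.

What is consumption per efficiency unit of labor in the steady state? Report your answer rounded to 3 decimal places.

c* ≈ 1.085

At the steady state, Δk = 0, so s·k^α = (n + g + δ)·k.
Dividing both sides by k: k^(1−α) = s / (n + g + δ).
k^0.55 = 0.16 / (0.001 + 0.026 + 0.090) = 0.16 / 0.117 = 1.3675
k* = 1.3675^(1/0.55) ≈ 1.7666
y* = (k*)^α = 1.7666^0.45 ≈ 1.2919
c* = (1 − s)·y* = (1 − 0.16) × 1.2919 ≈ 1.0852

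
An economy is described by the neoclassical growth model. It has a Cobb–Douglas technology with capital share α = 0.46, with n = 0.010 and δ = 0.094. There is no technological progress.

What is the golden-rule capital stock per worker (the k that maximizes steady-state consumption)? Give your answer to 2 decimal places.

The golden rule sets f'(k) = n + δ, i.e. α·k^(α−1) = n + δ.
So k^(1−α) = α / (n + δ) = 0.46 / 0.104 = 4.4231.
k_gold = 4.4231^(1/0.54) ≈ 15.6960

k_gold ≈ 15.70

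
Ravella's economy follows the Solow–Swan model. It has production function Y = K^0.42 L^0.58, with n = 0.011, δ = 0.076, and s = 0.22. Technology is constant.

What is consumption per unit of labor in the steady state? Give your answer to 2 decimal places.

In steady state, investment equals break-even investment: s·k^α = (n + δ)·k.
Rearranging, k^(1−α) = s / (n + δ).
k^0.58 = 0.22 / (0.011 + 0.076) = 0.22 / 0.087 = 2.5287
k* = 2.5287^(1/0.58) ≈ 4.9505
y* = (k*)^α = 4.9505^0.42 ≈ 1.9577
c* = (1 − s)·y* = (1 − 0.22) × 1.9577 ≈ 1.5270

c* ≈ 1.53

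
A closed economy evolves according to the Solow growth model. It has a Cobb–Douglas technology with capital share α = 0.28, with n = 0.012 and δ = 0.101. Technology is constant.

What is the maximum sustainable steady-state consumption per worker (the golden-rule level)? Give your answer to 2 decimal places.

At the golden rule, f'(k) = n + δ, so α·k^(α−1) = n + δ and k_gold = (α/(n + δ))^(1/(1−α)).
k_gold = (0.28/0.113)^(1/0.72) = 2.4779^1.3889 ≈ 3.5265
c_gold = f(k_gold) − (n + δ)·k_gold = 1.4232 − 0.113×3.5265 ≈ 1.0247

c_gold ≈ 1.02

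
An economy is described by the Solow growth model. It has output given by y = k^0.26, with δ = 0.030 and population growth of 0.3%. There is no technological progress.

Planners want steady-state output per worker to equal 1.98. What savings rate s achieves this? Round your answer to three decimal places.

s ≈ 0.231

In steady state, investment equals break-even investment: s·k^α = (n + δ)·k.
Since y* = [s/(n + δ)]^(α/(1−α)), we have s/(n + δ) = (y*)^((1−α)/α) = 1.98^2.8462 = 6.9883.
Therefore s = 6.9883 × (n + δ) = 6.9883 × 0.033 = 0.2306.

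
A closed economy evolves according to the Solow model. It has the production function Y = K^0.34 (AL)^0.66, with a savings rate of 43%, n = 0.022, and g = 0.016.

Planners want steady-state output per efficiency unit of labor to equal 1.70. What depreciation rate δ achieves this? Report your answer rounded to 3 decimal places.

δ ≈ 0.116

Steady state requires s·f(k) = (n + g + δ)·k, i.e. s·k^α = (n + g + δ)·k.
Since y* = [s/(n + g + δ)]^(α/(1−α)), we have s/(n + g + δ) = (y*)^((1−α)/α) = 1.70^1.9412 = 2.8012.
Therefore n + g + δ = s / 2.8012 = 0.43 / 2.8012 = 0.1535, so δ = 0.1535 − 0.038 = 0.1155.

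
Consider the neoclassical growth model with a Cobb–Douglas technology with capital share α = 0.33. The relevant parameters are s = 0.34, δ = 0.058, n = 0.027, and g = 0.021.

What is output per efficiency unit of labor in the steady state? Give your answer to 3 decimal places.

y* = 1.775

At the steady state, Δk = 0, so s·k^α = (n + g + δ)·k.
Dividing both sides by k: k^(1−α) = s / (n + g + δ).
k^0.67 = 0.34 / (0.027 + 0.021 + 0.058) = 0.34 / 0.106 = 3.2075
k* = 3.2075^(1/0.67) ≈ 5.6947
y* = (k*)^α = 5.6947^0.33 ≈ 1.7754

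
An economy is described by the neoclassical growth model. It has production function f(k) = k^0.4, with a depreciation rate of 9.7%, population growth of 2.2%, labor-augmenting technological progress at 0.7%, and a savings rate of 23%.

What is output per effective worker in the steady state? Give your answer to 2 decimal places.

In steady state, investment equals break-even investment: s·k^α = (n + g + δ)·k.
Rearranging, k^(1−α) = s / (n + g + δ).
k^0.6 = 0.23 / (0.022 + 0.007 + 0.097) = 0.23 / 0.126 = 1.8254
k* = 1.8254^(1/0.6) ≈ 2.7264
y* = (k*)^α = 2.7264^0.4 ≈ 1.4936

y* ≈ 1.49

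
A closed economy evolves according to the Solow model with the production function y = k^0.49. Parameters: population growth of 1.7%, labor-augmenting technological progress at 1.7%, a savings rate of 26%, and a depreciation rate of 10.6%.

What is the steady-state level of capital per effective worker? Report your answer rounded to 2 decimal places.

k* = 3.37

Steady state requires s·f(k) = (n + g + δ)·k, i.e. s·k^α = (n + g + δ)·k.
Dividing both sides by k: k^(1−α) = s / (n + g + δ).
k^0.51 = 0.26 / (0.017 + 0.017 + 0.106) = 0.26 / 0.140 = 1.8571
k* = 1.8571^(1/0.51) ≈ 3.3661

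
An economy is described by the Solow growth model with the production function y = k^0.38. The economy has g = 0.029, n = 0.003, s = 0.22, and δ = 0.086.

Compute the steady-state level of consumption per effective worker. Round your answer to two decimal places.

c* ≈ 1.14

Steady state requires s·f(k) = (n + g + δ)·k, i.e. s·k^α = (n + g + δ)·k.
Rearranging, k^(1−α) = s / (n + g + δ).
k^0.62 = 0.22 / (0.003 + 0.029 + 0.086) = 0.22 / 0.118 = 1.8644
k* = 1.8644^(1/0.62) ≈ 2.7312
y* = (k*)^α = 2.7312^0.38 ≈ 1.4649
c* = (1 − s)·y* = (1 − 0.22) × 1.4649 ≈ 1.1426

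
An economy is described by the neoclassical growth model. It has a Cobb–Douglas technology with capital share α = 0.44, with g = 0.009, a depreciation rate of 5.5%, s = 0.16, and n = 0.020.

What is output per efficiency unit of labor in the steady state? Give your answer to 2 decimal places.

y* = 1.66

In steady state, investment equals break-even investment: s·k^α = (n + g + δ)·k.
Dividing both sides by k: k^(1−α) = s / (n + g + δ).
k^0.56 = 0.16 / (0.020 + 0.009 + 0.055) = 0.16 / 0.084 = 1.9048
k* = 1.9048^(1/0.56) ≈ 3.1603
y* = (k*)^α = 3.1603^0.44 ≈ 1.6591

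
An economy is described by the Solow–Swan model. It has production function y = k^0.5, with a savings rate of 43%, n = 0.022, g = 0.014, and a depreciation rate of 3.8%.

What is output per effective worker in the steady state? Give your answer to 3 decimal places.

At the steady state, Δk = 0, so s·k^α = (n + g + δ)·k.
Rearranging, k^(1−α) = s / (n + g + δ).
k^0.5 = 0.43 / (0.022 + 0.014 + 0.038) = 0.43 / 0.074 = 5.8108
k* = 5.8108^(1/0.5) ≈ 33.7654
y* = (k*)^α = 33.7654^0.5 ≈ 5.8108

y* ≈ 5.811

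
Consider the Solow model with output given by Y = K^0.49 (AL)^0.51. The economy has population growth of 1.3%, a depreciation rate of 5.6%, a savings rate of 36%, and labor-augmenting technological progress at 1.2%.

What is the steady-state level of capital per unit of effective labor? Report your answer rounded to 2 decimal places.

Steady state requires s·f(k) = (n + g + δ)·k, i.e. s·k^α = (n + g + δ)·k.
Dividing both sides by k: k^(1−α) = s / (n + g + δ).
k^0.51 = 0.36 / (0.013 + 0.012 + 0.056) = 0.36 / 0.081 = 4.4444
k* = 4.4444^(1/0.51) ≈ 18.6304

k* ≈ 18.63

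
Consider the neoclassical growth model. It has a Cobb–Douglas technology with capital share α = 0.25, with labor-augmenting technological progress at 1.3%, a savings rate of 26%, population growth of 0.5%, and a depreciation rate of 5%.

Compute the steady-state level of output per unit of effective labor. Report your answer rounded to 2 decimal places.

At the steady state, Δk = 0, so s·k^α = (n + g + δ)·k.
Dividing both sides by k: k^(1−α) = s / (n + g + δ).
k^0.75 = 0.26 / (0.005 + 0.013 + 0.050) = 0.26 / 0.068 = 3.8235
k* = 3.8235^(1/0.75) ≈ 5.9788
y* = (k*)^α = 5.9788^0.25 ≈ 1.5637

y* = 1.56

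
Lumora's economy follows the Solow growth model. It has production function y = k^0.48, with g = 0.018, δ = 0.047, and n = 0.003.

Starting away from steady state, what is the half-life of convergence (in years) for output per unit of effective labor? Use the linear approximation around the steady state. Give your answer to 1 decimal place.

Near the steady state the convergence rate is λ = (1 − α)(n + g + δ).
λ = (1 − 0.48) × 0.068 = 0.52 × 0.068 = 0.03536
Half-life = ln 2 / λ = 0.6931 / 0.03536 ≈ 19.60 years

t_½ ≈ 19.6 years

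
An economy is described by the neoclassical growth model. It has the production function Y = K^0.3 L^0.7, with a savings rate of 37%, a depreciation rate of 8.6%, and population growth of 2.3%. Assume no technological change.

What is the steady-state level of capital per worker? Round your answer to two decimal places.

k* ≈ 5.73

In steady state, investment equals break-even investment: s·k^α = (n + δ)·k.
Dividing both sides by k: k^(1−α) = s / (n + δ).
k^0.7 = 0.37 / (0.023 + 0.086) = 0.37 / 0.109 = 3.3945
k* = 3.3945^(1/0.7) ≈ 5.7313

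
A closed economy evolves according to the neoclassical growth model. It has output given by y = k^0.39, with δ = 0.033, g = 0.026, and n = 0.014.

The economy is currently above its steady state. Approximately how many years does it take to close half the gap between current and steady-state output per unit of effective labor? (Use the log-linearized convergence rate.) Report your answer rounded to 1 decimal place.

Near the steady state the convergence rate is λ = (1 − α)(n + g + δ).
λ = (1 − 0.39) × 0.073 = 0.61 × 0.073 = 0.04453
Half-life = ln 2 / λ = 0.6931 / 0.04453 ≈ 15.56 years

half-life ≈ 15.6 years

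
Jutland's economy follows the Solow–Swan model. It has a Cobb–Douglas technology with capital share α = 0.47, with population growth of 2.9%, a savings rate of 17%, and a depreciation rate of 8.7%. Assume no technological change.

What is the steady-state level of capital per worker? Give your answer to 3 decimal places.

k* = 2.057

At the steady state, Δk = 0, so s·k^α = (n + δ)·k.
Dividing both sides by k: k^(1−α) = s / (n + δ).
k^0.53 = 0.17 / (0.029 + 0.087) = 0.17 / 0.116 = 1.4655
k* = 1.4655^(1/0.53) ≈ 2.0567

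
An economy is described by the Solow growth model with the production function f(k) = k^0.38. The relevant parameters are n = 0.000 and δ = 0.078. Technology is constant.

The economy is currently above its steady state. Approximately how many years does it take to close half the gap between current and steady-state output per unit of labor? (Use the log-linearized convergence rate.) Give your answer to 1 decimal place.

Near the steady state the convergence rate is λ = (1 − α)(n + δ).
λ = (1 − 0.38) × 0.078 = 0.62 × 0.078 = 0.04836
Half-life = ln 2 / λ = 0.6931 / 0.04836 ≈ 14.33 years

about 14.3 years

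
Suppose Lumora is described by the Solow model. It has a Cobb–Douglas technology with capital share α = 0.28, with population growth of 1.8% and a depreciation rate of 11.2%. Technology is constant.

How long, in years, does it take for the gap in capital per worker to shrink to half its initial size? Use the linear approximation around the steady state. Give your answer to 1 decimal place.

Near the steady state the convergence rate is λ = (1 − α)(n + δ).
λ = (1 − 0.28) × 0.130 = 0.72 × 0.130 = 0.0936
Half-life = ln 2 / λ = 0.6931 / 0.0936 ≈ 7.40 years

about 7.4 years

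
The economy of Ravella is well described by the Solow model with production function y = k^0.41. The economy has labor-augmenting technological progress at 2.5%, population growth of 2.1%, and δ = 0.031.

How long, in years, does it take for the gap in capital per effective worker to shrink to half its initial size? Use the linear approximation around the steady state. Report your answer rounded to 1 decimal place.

Near the steady state the convergence rate is λ = (1 − α)(n + g + δ).
λ = (1 − 0.41) × 0.077 = 0.59 × 0.077 = 0.04543
Half-life = ln 2 / λ = 0.6931 / 0.04543 ≈ 15.26 years

about 15.3 years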